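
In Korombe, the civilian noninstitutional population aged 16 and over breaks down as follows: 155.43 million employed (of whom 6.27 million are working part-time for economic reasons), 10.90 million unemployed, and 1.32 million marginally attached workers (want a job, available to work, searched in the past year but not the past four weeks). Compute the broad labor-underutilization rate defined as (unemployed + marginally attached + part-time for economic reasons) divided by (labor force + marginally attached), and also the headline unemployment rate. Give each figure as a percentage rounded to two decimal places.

Labor force = 155.43 + 10.90 = 166.33 million.
Numerator = 10.90 + 1.32 + 6.27 = 18.49 million.
Denominator = 166.33 + 1.32 = 167.65 million.
Broad rate = 18.49 / 167.65 = 11.03%.
Headline unemployment rate = 10.90 / 166.33 = 6.55%.

Broad underutilization rate ≈ 11.03%; headline unemployment rate ≈ 6.55%.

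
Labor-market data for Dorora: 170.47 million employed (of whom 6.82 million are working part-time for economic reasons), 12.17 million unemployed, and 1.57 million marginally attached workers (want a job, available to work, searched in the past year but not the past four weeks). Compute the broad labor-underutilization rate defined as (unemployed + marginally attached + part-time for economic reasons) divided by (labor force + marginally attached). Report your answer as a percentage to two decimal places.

Labor force = 170.47 + 12.17 = 182.64 million.
Numerator = 12.17 + 1.57 + 6.82 = 20.56 million.
Denominator = 182.64 + 1.57 = 184.21 million.
Broad rate = 20.56 / 184.21 = 11.16%.

Broad underutilization rate ≈ 11.16%.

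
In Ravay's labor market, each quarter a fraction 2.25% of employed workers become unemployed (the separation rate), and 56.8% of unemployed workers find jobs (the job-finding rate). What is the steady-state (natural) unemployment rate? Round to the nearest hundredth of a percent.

Steady-state unemployment rate ≈ 3.81%.

At steady state the flows balance: s·E = f·U, so U/(E+U) = s/(s+f).
u* = 2.25 / (2.25 + 56.8) = 2.25 / 59.05 = 3.81%.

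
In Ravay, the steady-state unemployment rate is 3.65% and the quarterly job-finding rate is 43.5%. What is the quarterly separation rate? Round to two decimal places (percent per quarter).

Separation rate ≈ 1.65% per quarter.

From u* = s/(s+f): s = u·f/(1−u).
s = 0.0365 × 43.5 / (1 − 0.0365) = 1.5877 / 0.9635 ≈ 1.65% per quarter.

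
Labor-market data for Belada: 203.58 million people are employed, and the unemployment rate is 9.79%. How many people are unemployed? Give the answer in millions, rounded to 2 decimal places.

About 22.09 million are unemployed.

Let U be the number unemployed. The labor force is E + U, and U/(E+U) = 0.0979.
So U = 0.0979 × 203.58 / (1 − 0.0979) = 19.9305 / 0.9021 ≈ 22.09 million.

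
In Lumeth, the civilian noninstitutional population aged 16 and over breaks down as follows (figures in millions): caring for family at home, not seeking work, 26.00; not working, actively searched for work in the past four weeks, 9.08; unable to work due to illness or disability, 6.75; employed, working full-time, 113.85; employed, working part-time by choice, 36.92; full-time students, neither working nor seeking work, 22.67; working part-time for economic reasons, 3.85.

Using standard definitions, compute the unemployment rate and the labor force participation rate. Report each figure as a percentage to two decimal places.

Unemployment rate ≈ 5.55%; labor force participation rate ≈ 74.71%.

Employed = 113.85 + 36.92 + 3.85 = 154.62 million (anyone who worked, including part-time for economic reasons, counts as employed).
Unemployed = 9.08 million.
Labor force = 154.62 + 9.08 = 163.70 million.
Not in labor force = 26.00 + 6.75 + 22.67 = 55.42 million (those not working and not actively searching are outside the labor force).
Civilian working-age population = 163.70 + 55.42 = 219.12 million.
Unemployment rate = 9.08 / 163.70 = 5.55%.
Labor force participation rate = 163.70 / 219.12 = 74.71%.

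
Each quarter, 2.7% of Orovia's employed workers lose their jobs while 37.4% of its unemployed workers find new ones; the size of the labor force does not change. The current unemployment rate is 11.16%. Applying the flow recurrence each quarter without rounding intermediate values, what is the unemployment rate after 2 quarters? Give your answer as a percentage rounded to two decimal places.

With a fixed labor force, u_{t+1} = u_t + s·(1−u_t) − f·u_t = u_t·(1−s−f) + s.
Here 1−s−f = 0.599 and s = 0.027.
u_1 = 0.111600 × 0.599 + 0.027 = 0.093848.
u_2 = 0.093848 × 0.599 + 0.027 = 0.083215.

Unemployment rate after two quarters ≈ 8.32%.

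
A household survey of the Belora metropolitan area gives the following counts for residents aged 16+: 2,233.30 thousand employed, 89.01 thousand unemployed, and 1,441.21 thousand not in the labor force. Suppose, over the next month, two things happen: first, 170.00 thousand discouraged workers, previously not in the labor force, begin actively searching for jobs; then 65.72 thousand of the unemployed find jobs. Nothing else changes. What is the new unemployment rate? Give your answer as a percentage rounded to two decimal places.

New unemployment rate ≈ 7.76%.

Initially, labor force = 2,233.30 + 89.01 = 2,322.31 thousand, so u = 89.01/2,322.31 = 3.83%.
After the first change, unemployed and labor force both rise by 170.00 → E = 2,233.30, U = 259.01, labor force = 2,492.31 thousand.
After the second change, unemployed falls and employed rises by 65.72; labor force unchanged → E = 2,299.02, U = 193.29, labor force = 2,492.31 thousand.
New unemployment rate = 193.29 / 2,492.31 = 7.76%.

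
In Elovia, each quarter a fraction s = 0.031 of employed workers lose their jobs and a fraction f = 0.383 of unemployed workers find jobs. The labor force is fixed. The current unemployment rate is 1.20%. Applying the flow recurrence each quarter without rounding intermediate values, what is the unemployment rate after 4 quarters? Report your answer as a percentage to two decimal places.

With a fixed labor force, u_{t+1} = u_t + s·(1−u_t) − f·u_t = u_t·(1−s−f) + s.
Here 1−s−f = 0.586 and s = 0.031.
u_1 = 0.012000 × 0.586 + 0.031 = 0.038032.
u_2 = 0.038032 × 0.586 + 0.031 = 0.053287.
u_3 = 0.053287 × 0.586 + 0.031 = 0.062226.
u_4 = 0.062226 × 0.586 + 0.031 = 0.067464.

Unemployment rate after four quarters ≈ 6.75%.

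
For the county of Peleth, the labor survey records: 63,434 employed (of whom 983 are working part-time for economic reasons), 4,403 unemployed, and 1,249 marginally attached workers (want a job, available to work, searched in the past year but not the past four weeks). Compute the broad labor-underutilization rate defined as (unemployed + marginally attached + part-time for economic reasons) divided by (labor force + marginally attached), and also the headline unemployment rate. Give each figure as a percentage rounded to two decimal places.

Broad underutilization rate ≈ 9.60%; headline unemployment rate ≈ 6.49%.

Labor force = 63,434 + 4,403 = 67,837.
Numerator = 4,403 + 1,249 + 983 = 6,635.
Denominator = 67,837 + 1,249 = 69,086.
Broad rate = 6,635 / 69,086 = 9.60%.
Headline unemployment rate = 4,403 / 67,837 = 6.49%.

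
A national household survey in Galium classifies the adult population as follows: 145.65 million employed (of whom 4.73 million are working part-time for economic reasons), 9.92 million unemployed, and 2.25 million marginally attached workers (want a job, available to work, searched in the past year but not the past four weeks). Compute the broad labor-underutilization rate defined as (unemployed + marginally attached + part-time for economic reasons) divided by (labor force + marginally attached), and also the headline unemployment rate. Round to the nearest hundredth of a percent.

Broad underutilization rate ≈ 10.71%; headline unemployment rate ≈ 6.38%.

Labor force = 145.65 + 9.92 = 155.57 million.
Numerator = 9.92 + 2.25 + 4.73 = 16.90 million.
Denominator = 155.57 + 2.25 = 157.82 million.
Broad rate = 16.90 / 157.82 = 10.71%.
Headline unemployment rate = 9.92 / 155.57 = 6.38%.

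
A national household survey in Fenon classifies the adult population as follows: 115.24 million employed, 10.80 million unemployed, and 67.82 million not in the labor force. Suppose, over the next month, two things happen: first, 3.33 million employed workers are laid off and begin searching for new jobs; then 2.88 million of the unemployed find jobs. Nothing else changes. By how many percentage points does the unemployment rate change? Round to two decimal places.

The unemployment rate changes by +0.36 percentage points.

Initially, labor force = 115.24 + 10.80 = 126.04 million, so u = 10.80/126.04 = 8.57%.
After the first change, employed falls and unemployed rises by 3.33; labor force unchanged → E = 111.91, U = 14.13, labor force = 126.04 million.
After the second change, unemployed falls and employed rises by 2.88; labor force unchanged → E = 114.79, U = 11.25, labor force = 126.04 million.
New unemployment rate = 11.25 / 126.04 = 8.93%.
Change = 8.93% − 8.57% = +0.36 percentage points.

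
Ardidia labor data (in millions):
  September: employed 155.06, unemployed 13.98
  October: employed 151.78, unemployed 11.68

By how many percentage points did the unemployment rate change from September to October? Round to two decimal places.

September: labor force = 155.06 + 13.98 = 169.04; u = 13.98/169.04 = 8.27%.
October: labor force = 151.78 + 11.68 = 163.46; u = 11.68/163.46 = 7.15%.
Change = 7.15% − 8.27% = −1.12 pp.

The unemployment rate changed by −1.12 percentage points.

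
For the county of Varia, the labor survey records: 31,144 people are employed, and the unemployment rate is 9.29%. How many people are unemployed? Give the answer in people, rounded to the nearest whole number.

Let U be the number unemployed. The labor force is E + U, and U/(E+U) = 0.0929.
So U = 0.0929 × 31,144 / (1 − 0.0929) = 2893.28 / 0.9071 ≈ 3,190.

About 3,190 are unemployed.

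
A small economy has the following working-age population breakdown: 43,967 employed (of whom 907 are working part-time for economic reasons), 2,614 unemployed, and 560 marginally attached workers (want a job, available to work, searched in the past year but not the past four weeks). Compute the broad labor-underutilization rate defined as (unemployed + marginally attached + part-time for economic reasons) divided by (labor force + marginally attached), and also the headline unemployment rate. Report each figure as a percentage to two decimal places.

Broad underutilization rate ≈ 8.66%; headline unemployment rate ≈ 5.61%.

Labor force = 43,967 + 2,614 = 46,581.
Numerator = 2,614 + 560 + 907 = 4,081.
Denominator = 46,581 + 560 = 47,141.
Broad rate = 4,081 / 47,141 = 8.66%.
Headline unemployment rate = 2,614 / 46,581 = 5.61%.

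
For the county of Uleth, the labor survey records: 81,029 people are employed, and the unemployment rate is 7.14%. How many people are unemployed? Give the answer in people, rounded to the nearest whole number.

Let U be the number unemployed. The labor force is E + U, and U/(E+U) = 0.0714.
So U = 0.0714 × 81,029 / (1 − 0.0714) = 5785.47 / 0.9286 ≈ 6,230.

About 6,230 are unemployed.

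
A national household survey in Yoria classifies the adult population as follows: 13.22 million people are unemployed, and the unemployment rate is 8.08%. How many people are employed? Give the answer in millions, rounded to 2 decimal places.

About 150.39 million are employed.

Labor force = U / u = 13.22 / 0.0808 ≈ 163.61 million.
Employed = labor force − unemployed = 163.61 − 13.22 = 150.39 million.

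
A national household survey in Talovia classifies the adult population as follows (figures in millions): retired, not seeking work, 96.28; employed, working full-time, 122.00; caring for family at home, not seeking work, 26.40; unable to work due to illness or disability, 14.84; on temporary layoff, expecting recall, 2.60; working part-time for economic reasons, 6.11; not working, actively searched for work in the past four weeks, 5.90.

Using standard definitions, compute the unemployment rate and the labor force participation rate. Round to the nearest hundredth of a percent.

Unemployment rate ≈ 6.22%; labor force participation rate ≈ 49.83%.

Employed = 122.00 + 6.11 = 128.11 million (anyone who worked, including part-time for economic reasons, counts as employed).
Unemployed = 2.60 + 5.90 = 8.50 million (jobless and actively searching, or on temporary layoff).
Labor force = 128.11 + 8.50 = 136.61 million.
Not in labor force = 96.28 + 26.40 + 14.84 = 137.52 million (those not working and not actively searching are outside the labor force).
Civilian working-age population = 136.61 + 137.52 = 274.13 million.
Unemployment rate = 8.50 / 136.61 = 6.22%.
Labor force participation rate = 136.61 / 274.13 = 49.83%.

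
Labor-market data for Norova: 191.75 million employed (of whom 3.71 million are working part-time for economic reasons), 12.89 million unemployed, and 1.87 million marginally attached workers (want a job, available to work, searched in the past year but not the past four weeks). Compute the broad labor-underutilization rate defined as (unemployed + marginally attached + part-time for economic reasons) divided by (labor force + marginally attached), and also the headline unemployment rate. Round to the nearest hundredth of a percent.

Labor force = 191.75 + 12.89 = 204.64 million.
Numerator = 12.89 + 1.87 + 3.71 = 18.47 million.
Denominator = 204.64 + 1.87 = 206.51 million.
Broad rate = 18.47 / 206.51 = 8.94%.
Headline unemployment rate = 12.89 / 204.64 = 6.30%.

Broad underutilization rate ≈ 8.94%; headline unemployment rate ≈ 6.30%.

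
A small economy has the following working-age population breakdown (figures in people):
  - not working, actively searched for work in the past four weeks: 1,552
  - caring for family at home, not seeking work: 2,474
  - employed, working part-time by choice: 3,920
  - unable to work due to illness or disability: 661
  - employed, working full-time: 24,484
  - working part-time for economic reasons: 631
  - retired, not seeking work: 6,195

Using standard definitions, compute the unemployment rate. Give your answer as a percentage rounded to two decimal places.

Employed = 3,920 + 24,484 + 631 = 29,035 (anyone who worked, including part-time for economic reasons, counts as employed).
Unemployed = 1,552.
Labor force = 29,035 + 1,552 = 30,587.
Unemployment rate = 1,552 / 30,587 = 5.07%.

Unemployment rate ≈ 5.07%.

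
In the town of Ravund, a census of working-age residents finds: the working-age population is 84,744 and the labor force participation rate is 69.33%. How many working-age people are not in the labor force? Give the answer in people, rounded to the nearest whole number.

About 25,991 are not in the labor force.

Share not in the labor force = 1 − 0.6933 = 0.3067.
Not in labor force = 0.3067 × 84,744 ≈ 25,991.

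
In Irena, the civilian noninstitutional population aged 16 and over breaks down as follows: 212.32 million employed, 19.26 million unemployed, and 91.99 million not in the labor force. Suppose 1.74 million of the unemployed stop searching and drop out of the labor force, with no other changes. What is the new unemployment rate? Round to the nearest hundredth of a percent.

Initially, labor force = 212.32 + 19.26 = 231.58 million, so u = 19.26/231.58 = 8.32%.
After the change, unemployed and labor force both fall by 1.74 → E = 212.32, U = 17.52, labor force = 229.84 million.
New unemployment rate = 17.52 / 229.84 = 7.62%.

New unemployment rate ≈ 7.62%.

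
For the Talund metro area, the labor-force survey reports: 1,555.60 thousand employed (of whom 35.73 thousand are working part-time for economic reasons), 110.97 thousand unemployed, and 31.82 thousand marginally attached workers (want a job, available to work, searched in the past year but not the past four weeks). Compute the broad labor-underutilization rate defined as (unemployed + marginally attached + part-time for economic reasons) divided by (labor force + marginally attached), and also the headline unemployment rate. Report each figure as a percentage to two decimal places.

Broad underutilization rate ≈ 10.51%; headline unemployment rate ≈ 6.66%.

Labor force = 1,555.60 + 110.97 = 1,666.57 thousand.
Numerator = 110.97 + 31.82 + 35.73 = 178.52 thousand.
Denominator = 1,666.57 + 31.82 = 1,698.39 thousand.
Broad rate = 178.52 / 1,698.39 = 10.51%.
Headline unemployment rate = 110.97 / 1,666.57 = 6.66%.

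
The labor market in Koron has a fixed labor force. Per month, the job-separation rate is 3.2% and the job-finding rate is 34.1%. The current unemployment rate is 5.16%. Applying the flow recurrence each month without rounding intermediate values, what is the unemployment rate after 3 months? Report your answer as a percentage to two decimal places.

With a fixed labor force, u_{t+1} = u_t + s·(1−u_t) − f·u_t = u_t·(1−s−f) + s.
Here 1−s−f = 0.627 and s = 0.032.
u_1 = 0.051600 × 0.627 + 0.032 = 0.064353.
u_2 = 0.064353 × 0.627 + 0.032 = 0.072349.
u_3 = 0.072349 × 0.627 + 0.032 = 0.077363.

Unemployment rate after three months ≈ 7.74%.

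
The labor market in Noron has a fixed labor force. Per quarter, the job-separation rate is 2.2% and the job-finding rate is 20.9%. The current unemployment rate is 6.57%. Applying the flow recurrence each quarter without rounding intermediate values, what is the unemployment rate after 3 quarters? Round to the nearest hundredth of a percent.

With a fixed labor force, u_{t+1} = u_t + s·(1−u_t) − f·u_t = u_t·(1−s−f) + s.
Here 1−s−f = 0.769 and s = 0.022.
u_1 = 0.065700 × 0.769 + 0.022 = 0.072523.
u_2 = 0.072523 × 0.769 + 0.022 = 0.077770.
u_3 = 0.077770 × 0.769 + 0.022 = 0.081805.

Unemployment rate after three quarters ≈ 8.18%.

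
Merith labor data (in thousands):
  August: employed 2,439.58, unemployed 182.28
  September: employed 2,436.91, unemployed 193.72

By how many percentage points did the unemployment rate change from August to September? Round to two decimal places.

August: labor force = 2,439.58 + 182.28 = 2,621.86; u = 182.28/2,621.86 = 6.95%.
September: labor force = 2,436.91 + 193.72 = 2,630.63; u = 193.72/2,630.63 = 7.36%.
Change = 7.36% − 6.95% = +0.41 pp.

The unemployment rate changed by +0.41 percentage points.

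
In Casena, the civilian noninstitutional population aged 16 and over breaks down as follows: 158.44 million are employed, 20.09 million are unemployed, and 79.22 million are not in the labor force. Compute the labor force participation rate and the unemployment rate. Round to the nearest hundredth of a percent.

Labor force participation rate ≈ 69.26%; unemployment rate ≈ 11.25%.

Labor force = employed + unemployed = 158.44 + 20.09 = 178.53 million.
Working-age population = 178.53 + 79.22 = 257.75 million.
Unemployment rate = 20.09 / 178.53 = 11.25%.
Labor force participation rate = 178.53 / 257.75 = 69.26%.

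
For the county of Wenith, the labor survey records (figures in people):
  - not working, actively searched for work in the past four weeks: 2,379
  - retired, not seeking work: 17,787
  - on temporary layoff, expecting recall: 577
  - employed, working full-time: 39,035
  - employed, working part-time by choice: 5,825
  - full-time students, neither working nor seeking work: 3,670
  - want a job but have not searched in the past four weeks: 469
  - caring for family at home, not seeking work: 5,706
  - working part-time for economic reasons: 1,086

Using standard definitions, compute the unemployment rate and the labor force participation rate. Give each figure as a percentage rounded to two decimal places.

Unemployment rate ≈ 6.04%; labor force participation rate ≈ 63.90%.

Employed = 39,035 + 5,825 + 1,086 = 45,946 (anyone who worked, including part-time for economic reasons, counts as employed).
Unemployed = 2,379 + 577 = 2,956 (jobless and actively searching, or on temporary layoff).
Labor force = 45,946 + 2,956 = 48,902.
Not in labor force = 17,787 + 3,670 + 469 + 5,706 = 27,632 (those not working and not actively searching are outside the labor force — including those who want a job but have given up searching).
Civilian working-age population = 48,902 + 27,632 = 76,534.
Unemployment rate = 2,956 / 48,902 = 6.04%.
Labor force participation rate = 48,902 / 76,534 = 63.90%.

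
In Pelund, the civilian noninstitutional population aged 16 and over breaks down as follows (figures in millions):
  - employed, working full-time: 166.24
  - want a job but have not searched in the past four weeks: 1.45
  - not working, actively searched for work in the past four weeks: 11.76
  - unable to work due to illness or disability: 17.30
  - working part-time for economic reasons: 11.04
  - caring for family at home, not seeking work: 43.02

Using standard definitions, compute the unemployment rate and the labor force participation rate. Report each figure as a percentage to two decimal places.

Employed = 166.24 + 11.04 = 177.28 million (anyone who worked, including part-time for economic reasons, counts as employed).
Unemployed = 11.76 million.
Labor force = 177.28 + 11.76 = 189.04 million.
Not in labor force = 1.45 + 17.30 + 43.02 = 61.77 million (those not working and not actively searching are outside the labor force — including those who want a job but have given up searching).
Civilian working-age population = 189.04 + 61.77 = 250.81 million.
Unemployment rate = 11.76 / 189.04 = 6.22%.
Labor force participation rate = 189.04 / 250.81 = 75.37%.

Unemployment rate ≈ 6.22%; labor force participation rate ≈ 75.37%.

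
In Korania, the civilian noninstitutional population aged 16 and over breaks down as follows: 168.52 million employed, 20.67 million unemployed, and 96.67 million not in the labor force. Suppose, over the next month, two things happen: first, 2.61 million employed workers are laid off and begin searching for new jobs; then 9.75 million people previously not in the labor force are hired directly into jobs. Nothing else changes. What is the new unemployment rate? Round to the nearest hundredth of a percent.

New unemployment rate ≈ 11.70%.

Initially, labor force = 168.52 + 20.67 = 189.19 million, so u = 20.67/189.19 = 10.93%.
After the first change, employed falls and unemployed rises by 2.61; labor force unchanged → E = 165.91, U = 23.28, labor force = 189.19 million.
After the second change, employed and labor force both rise by 9.75; unemployed unchanged → E = 175.66, U = 23.28, labor force = 198.94 million.
New unemployment rate = 23.28 / 198.94 = 11.70%.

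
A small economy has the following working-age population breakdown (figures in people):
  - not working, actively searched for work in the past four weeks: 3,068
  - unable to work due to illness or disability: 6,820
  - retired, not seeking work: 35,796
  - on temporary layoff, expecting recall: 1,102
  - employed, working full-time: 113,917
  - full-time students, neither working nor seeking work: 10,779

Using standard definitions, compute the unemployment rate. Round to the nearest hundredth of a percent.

Employed = 113,917.
Unemployed = 3,068 + 1,102 = 4,170 (jobless and actively searching, or on temporary layoff).
Labor force = 113,917 + 4,170 = 118,087.
Unemployment rate = 4,170 / 118,087 = 3.53%.

Unemployment rate ≈ 3.53%.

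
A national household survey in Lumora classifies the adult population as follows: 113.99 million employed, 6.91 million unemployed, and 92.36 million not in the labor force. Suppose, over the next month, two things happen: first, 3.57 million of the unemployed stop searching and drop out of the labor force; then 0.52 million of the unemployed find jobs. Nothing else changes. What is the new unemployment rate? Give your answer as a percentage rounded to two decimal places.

New unemployment rate ≈ 2.40%.

Initially, labor force = 113.99 + 6.91 = 120.90 million, so u = 6.91/120.90 = 5.72%.
After the first change, unemployed and labor force both fall by 3.57 → E = 113.99, U = 3.34, labor force = 117.33 million.
After the second change, unemployed falls and employed rises by 0.52; labor force unchanged → E = 114.51, U = 2.82, labor force = 117.33 million.
New unemployment rate = 2.82 / 117.33 = 2.40%.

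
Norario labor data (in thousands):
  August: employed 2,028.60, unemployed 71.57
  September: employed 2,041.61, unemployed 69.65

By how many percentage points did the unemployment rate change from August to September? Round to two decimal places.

The unemployment rate changed by −0.11 percentage points.

August: labor force = 2,028.60 + 71.57 = 2,100.17; u = 71.57/2,100.17 = 3.41%.
September: labor force = 2,041.61 + 69.65 = 2,111.26; u = 69.65/2,111.26 = 3.30%.
Change = 3.30% − 3.41% = −0.11 pp.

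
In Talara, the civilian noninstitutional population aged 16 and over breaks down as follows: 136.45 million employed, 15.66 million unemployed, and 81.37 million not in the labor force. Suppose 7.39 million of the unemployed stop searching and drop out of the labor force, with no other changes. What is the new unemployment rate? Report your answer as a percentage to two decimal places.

Initially, labor force = 136.45 + 15.66 = 152.11 million, so u = 15.66/152.11 = 10.30%.
After the change, unemployed and labor force both fall by 7.39 → E = 136.45, U = 8.27, labor force = 144.72 million.
New unemployment rate = 8.27 / 144.72 = 5.71%.

New unemployment rate ≈ 5.71%.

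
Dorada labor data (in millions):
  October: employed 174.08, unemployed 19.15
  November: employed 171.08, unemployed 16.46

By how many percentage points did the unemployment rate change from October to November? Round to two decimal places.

October: labor force = 174.08 + 19.15 = 193.23; u = 19.15/193.23 = 9.91%.
November: labor force = 171.08 + 16.46 = 187.54; u = 16.46/187.54 = 8.78%.
Change = 8.78% − 9.91% = −1.13 pp.

The unemployment rate changed by −1.13 percentage points.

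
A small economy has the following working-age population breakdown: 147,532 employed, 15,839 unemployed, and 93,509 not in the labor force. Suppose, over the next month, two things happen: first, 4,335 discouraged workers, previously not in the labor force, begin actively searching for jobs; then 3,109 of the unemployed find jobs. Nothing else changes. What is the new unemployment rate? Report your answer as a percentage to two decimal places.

Initially, labor force = 147,532 + 15,839 = 163,371, so u = 15,839/163,371 = 9.70%.
After the first change, unemployed and labor force both rise by 4,335 → E = 147,532, U = 20,174, labor force = 167,706.
After the second change, unemployed falls and employed rises by 3,109; labor force unchanged → E = 150,641, U = 17,065, labor force = 167,706.
New unemployment rate = 17,065 / 167,706 = 10.18%.

New unemployment rate ≈ 10.18%.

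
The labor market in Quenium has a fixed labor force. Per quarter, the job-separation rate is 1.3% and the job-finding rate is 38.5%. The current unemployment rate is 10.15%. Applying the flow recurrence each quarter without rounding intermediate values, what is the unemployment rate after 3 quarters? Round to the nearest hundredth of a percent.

With a fixed labor force, u_{t+1} = u_t + s·(1−u_t) − f·u_t = u_t·(1−s−f) + s.
Here 1−s−f = 0.602 and s = 0.013.
u_1 = 0.101500 × 0.602 + 0.013 = 0.074103.
u_2 = 0.074103 × 0.602 + 0.013 = 0.057610.
u_3 = 0.057610 × 0.602 + 0.013 = 0.047681.

Unemployment rate after three quarters ≈ 4.77%.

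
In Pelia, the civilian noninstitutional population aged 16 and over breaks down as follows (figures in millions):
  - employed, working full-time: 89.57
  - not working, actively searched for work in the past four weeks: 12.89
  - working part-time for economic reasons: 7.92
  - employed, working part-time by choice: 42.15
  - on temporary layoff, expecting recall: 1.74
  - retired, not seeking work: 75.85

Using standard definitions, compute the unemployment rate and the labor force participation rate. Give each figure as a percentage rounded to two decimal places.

Unemployment rate ≈ 9.48%; labor force participation rate ≈ 67.04%.

Employed = 89.57 + 7.92 + 42.15 = 139.64 million (anyone who worked, including part-time for economic reasons, counts as employed).
Unemployed = 12.89 + 1.74 = 14.63 million (jobless and actively searching, or on temporary layoff).
Labor force = 139.64 + 14.63 = 154.27 million.
Not in labor force = 75.85 million (those not working and not actively searching are outside the labor force).
Civilian working-age population = 154.27 + 75.85 = 230.12 million.
Unemployment rate = 14.63 / 154.27 = 9.48%.
Labor force participation rate = 154.27 / 230.12 = 67.04%.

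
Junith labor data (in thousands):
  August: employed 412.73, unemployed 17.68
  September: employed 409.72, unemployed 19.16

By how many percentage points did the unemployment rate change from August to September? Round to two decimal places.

August: labor force = 412.73 + 17.68 = 430.41; u = 17.68/430.41 = 4.11%.
September: labor force = 409.72 + 19.16 = 428.88; u = 19.16/428.88 = 4.47%.
Change = 4.47% − 4.11% = +0.36 pp.

The unemployment rate changed by +0.36 percentage points.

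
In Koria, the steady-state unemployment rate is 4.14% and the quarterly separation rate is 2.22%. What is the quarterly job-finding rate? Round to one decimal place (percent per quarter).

From u* = s/(s+f): f = s·(1−u)/u.
f = 2.22 × (1 − 0.0414) / 0.0414 = 2.1281 / 0.0414 ≈ 51.4% per quarter.

Job-finding rate ≈ 51.4% per quarter.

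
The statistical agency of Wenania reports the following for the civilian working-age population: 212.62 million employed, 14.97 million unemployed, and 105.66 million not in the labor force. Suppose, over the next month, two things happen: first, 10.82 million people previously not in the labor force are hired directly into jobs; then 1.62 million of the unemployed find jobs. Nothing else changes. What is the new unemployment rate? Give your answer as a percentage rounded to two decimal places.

New unemployment rate ≈ 5.60%.

Initially, labor force = 212.62 + 14.97 = 227.59 million, so u = 14.97/227.59 = 6.58%.
After the first change, employed and labor force both rise by 10.82; unemployed unchanged → E = 223.44, U = 14.97, labor force = 238.41 million.
After the second change, unemployed falls and employed rises by 1.62; labor force unchanged → E = 225.06, U = 13.35, labor force = 238.41 million.
New unemployment rate = 13.35 / 238.41 = 5.60%.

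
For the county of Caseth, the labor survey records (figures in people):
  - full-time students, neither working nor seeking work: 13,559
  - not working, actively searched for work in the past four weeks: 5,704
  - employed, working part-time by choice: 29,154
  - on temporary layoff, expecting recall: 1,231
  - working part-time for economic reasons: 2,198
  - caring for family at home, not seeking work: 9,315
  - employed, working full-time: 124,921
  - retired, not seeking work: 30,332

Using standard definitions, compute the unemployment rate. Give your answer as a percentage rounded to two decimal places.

Employed = 29,154 + 2,198 + 124,921 = 156,273 (anyone who worked, including part-time for economic reasons, counts as employed).
Unemployed = 5,704 + 1,231 = 6,935 (jobless and actively searching, or on temporary layoff).
Labor force = 156,273 + 6,935 = 163,208.
Unemployment rate = 6,935 / 163,208 = 4.25%.

Unemployment rate ≈ 4.25%.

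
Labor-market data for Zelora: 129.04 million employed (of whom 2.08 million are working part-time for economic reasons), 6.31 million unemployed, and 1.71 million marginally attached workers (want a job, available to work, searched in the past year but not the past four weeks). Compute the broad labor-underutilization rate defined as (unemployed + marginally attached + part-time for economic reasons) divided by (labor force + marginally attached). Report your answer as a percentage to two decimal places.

Broad underutilization rate ≈ 7.37%.

Labor force = 129.04 + 6.31 = 135.35 million.
Numerator = 6.31 + 1.71 + 2.08 = 10.10 million.
Denominator = 135.35 + 1.71 = 137.06 million.
Broad rate = 10.10 / 137.06 = 7.37%.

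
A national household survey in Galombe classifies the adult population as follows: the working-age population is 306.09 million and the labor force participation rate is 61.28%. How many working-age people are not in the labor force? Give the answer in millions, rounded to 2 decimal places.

Share not in the labor force = 1 − 0.6128 = 0.3872.
Not in labor force = 0.3872 × 306.09 ≈ 118.52 million.

About 118.52 million are not in the labor force.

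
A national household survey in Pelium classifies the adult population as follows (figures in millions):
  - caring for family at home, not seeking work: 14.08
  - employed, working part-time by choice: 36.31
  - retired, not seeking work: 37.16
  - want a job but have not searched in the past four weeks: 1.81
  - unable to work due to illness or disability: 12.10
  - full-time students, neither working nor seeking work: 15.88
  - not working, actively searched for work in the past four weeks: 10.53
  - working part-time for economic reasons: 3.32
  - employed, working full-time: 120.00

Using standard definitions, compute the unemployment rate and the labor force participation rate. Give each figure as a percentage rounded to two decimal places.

Employed = 36.31 + 3.32 + 120.00 = 159.63 million (anyone who worked, including part-time for economic reasons, counts as employed).
Unemployed = 10.53 million.
Labor force = 159.63 + 10.53 = 170.16 million.
Not in labor force = 14.08 + 37.16 + 1.81 + 12.10 + 15.88 = 81.03 million (those not working and not actively searching are outside the labor force — including those who want a job but have given up searching).
Civilian working-age population = 170.16 + 81.03 = 251.19 million.
Unemployment rate = 10.53 / 170.16 = 6.19%.
Labor force participation rate = 170.16 / 251.19 = 67.74%.

Unemployment rate ≈ 6.19%; labor force participation rate ≈ 67.74%.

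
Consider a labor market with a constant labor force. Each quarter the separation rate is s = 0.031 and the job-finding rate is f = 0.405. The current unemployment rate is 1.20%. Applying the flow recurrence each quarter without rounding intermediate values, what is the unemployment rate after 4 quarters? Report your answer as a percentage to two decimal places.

Unemployment rate after four quarters ≈ 6.51%.

With a fixed labor force, u_{t+1} = u_t + s·(1−u_t) − f·u_t = u_t·(1−s−f) + s.
Here 1−s−f = 0.564 and s = 0.031.
u_1 = 0.012000 × 0.564 + 0.031 = 0.037768.
u_2 = 0.037768 × 0.564 + 0.031 = 0.052301.
u_3 = 0.052301 × 0.564 + 0.031 = 0.060498.
u_4 = 0.060498 × 0.564 + 0.031 = 0.065121.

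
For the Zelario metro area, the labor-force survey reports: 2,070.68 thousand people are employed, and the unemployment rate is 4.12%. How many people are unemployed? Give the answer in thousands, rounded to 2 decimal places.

About 88.98 thousand are unemployed.

Let U be the number unemployed. The labor force is E + U, and U/(E+U) = 0.0412.
So U = 0.0412 × 2,070.68 / (1 − 0.0412) = 85.3120 / 0.9588 ≈ 88.98 thousand.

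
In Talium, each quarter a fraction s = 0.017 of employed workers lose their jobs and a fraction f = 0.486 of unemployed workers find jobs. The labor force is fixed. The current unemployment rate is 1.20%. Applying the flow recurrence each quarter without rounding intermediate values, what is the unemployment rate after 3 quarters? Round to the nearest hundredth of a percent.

With a fixed labor force, u_{t+1} = u_t + s·(1−u_t) − f·u_t = u_t·(1−s−f) + s.
Here 1−s−f = 0.497 and s = 0.017.
u_1 = 0.012000 × 0.497 + 0.017 = 0.022964.
u_2 = 0.022964 × 0.497 + 0.017 = 0.028413.
u_3 = 0.028413 × 0.497 + 0.017 = 0.031121.

Unemployment rate after three quarters ≈ 3.11%.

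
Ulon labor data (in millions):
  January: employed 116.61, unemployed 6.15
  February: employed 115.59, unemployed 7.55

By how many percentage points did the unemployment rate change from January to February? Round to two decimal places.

January: labor force = 116.61 + 6.15 = 122.76; u = 6.15/122.76 = 5.01%.
February: labor force = 115.59 + 7.55 = 123.14; u = 7.55/123.14 = 6.13%.
Change = 6.13% − 5.01% = +1.12 pp.

The unemployment rate changed by +1.12 percentage points.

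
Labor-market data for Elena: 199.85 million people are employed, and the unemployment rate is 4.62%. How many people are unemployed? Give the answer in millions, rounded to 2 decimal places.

About 9.68 million are unemployed.

Let U be the number unemployed. The labor force is E + U, and U/(E+U) = 0.0462.
So U = 0.0462 × 199.85 / (1 − 0.0462) = 9.2331 / 0.9538 ≈ 9.68 million.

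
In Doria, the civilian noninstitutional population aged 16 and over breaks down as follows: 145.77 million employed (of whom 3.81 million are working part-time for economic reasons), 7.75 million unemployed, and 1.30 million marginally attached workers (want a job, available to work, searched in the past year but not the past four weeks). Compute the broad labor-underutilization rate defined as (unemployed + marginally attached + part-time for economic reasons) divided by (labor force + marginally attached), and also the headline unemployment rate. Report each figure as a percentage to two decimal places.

Broad underutilization rate ≈ 8.31%; headline unemployment rate ≈ 5.05%.

Labor force = 145.77 + 7.75 = 153.52 million.
Numerator = 7.75 + 1.30 + 3.81 = 12.86 million.
Denominator = 153.52 + 1.30 = 154.82 million.
Broad rate = 12.86 / 154.82 = 8.31%.
Headline unemployment rate = 7.75 / 153.52 = 5.05%.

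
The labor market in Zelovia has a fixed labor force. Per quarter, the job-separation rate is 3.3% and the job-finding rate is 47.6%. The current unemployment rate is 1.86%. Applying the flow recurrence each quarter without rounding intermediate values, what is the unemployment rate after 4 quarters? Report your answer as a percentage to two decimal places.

Unemployment rate after four quarters ≈ 6.21%.

With a fixed labor force, u_{t+1} = u_t + s·(1−u_t) − f·u_t = u_t·(1−s−f) + s.
Here 1−s−f = 0.491 and s = 0.033.
u_1 = 0.018600 × 0.491 + 0.033 = 0.042133.
u_2 = 0.042133 × 0.491 + 0.033 = 0.053687.
u_3 = 0.053687 × 0.491 + 0.033 = 0.059360.
u_4 = 0.059360 × 0.491 + 0.033 = 0.062146.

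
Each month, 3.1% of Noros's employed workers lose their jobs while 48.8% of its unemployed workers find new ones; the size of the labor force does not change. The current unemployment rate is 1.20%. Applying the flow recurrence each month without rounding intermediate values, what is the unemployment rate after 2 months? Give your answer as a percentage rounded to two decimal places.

Unemployment rate after two months ≈ 4.87%.

With a fixed labor force, u_{t+1} = u_t + s·(1−u_t) − f·u_t = u_t·(1−s−f) + s.
Here 1−s−f = 0.481 and s = 0.031.
u_1 = 0.012000 × 0.481 + 0.031 = 0.036772.
u_2 = 0.036772 × 0.481 + 0.031 = 0.048687.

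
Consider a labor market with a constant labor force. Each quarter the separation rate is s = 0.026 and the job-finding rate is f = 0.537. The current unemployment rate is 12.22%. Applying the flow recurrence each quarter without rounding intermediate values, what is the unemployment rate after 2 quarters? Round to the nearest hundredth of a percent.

Unemployment rate after two quarters ≈ 6.07%.

With a fixed labor force, u_{t+1} = u_t + s·(1−u_t) − f·u_t = u_t·(1−s−f) + s.
Here 1−s−f = 0.437 and s = 0.026.
u_1 = 0.122200 × 0.437 + 0.026 = 0.079401.
u_2 = 0.079401 × 0.437 + 0.026 = 0.060698.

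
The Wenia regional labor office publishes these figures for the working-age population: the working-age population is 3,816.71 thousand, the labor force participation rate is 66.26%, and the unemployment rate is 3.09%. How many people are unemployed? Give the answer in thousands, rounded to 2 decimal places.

Labor force = 0.6626 × 3,816.71 = 2,528.95 thousand.
Unemployed = 0.0309 × 2,528.95 ≈ 78.14 thousand.

About 78.14 thousand are unemployed.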